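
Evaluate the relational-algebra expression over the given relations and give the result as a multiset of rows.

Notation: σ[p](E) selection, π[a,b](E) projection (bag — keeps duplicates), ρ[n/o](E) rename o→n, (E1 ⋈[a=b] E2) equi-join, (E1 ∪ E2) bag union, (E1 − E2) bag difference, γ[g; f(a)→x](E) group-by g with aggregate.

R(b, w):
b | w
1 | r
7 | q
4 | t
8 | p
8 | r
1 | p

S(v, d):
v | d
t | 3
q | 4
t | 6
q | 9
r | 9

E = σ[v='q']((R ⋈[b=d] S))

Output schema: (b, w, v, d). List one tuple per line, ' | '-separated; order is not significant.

Stepwise |·|:
  R → 6
  S → 5
  (R ⋈[b=d] S) → 1
  σ[v='q']((R ⋈[b=d] S)) → 1

== RESULT ==
b | w | v | d
4 | t | q | 4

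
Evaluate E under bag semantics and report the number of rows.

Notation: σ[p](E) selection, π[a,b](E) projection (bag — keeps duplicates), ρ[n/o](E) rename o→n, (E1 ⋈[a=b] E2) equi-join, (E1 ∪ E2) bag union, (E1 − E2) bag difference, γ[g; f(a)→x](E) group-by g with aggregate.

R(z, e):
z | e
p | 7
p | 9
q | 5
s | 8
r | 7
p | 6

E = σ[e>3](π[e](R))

Per-node cardinality:
  R → 6
  π[e](R) → 6
  σ[e>3](π[e](R)) → 6

|E| = 6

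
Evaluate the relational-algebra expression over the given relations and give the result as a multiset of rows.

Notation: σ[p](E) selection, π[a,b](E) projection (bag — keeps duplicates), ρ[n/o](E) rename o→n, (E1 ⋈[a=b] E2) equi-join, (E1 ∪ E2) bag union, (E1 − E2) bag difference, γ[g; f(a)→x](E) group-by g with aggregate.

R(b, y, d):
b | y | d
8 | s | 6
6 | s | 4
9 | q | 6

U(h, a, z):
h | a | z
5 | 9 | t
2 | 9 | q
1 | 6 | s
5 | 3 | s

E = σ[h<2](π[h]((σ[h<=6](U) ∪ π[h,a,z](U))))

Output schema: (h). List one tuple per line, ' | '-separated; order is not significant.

Row counts bottom-up:
  U → 4
  σ[h<=6](U) → 4
  U → 4
  π[h,a,z](U) → 4
  (σ[h<=6](U) ∪ π[h,a,z](U)) → 8
  π[h]((σ[h<=6](U) ∪ π[h,a,z](U))) → 8
  σ[h<2](π[h]((σ[h<=6](U) ∪ π[h,a,z](U)))) → 2

== RESULT ==
h
1
1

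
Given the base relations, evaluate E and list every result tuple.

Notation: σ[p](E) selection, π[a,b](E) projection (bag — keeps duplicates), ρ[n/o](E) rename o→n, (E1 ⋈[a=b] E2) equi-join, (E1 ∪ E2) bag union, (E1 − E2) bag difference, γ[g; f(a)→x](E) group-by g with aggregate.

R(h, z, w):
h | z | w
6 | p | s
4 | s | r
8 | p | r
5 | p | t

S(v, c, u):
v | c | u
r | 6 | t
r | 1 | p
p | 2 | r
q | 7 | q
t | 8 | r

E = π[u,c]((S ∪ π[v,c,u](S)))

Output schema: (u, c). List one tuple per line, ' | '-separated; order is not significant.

Row counts bottom-up:
  S → 5
  S → 5
  π[v,c,u](S) → 5
  (S ∪ π[v,c,u](S)) → 10
  π[u,c]((S ∪ π[v,c,u](S))) → 10

== RESULT ==
u | c
p | 1
p | 1
q | 7
q | 7
r | 2
r | 2
r | 8
r | 8
t | 6
t | 6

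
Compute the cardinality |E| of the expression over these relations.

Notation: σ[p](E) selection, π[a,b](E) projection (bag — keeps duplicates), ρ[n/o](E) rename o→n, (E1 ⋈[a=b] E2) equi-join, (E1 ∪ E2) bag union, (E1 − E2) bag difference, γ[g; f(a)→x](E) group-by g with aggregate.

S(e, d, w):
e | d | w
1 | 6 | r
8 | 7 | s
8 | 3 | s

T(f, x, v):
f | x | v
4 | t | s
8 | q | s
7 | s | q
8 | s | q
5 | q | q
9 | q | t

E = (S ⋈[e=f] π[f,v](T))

Per-node cardinality:
  S → 3
  T → 6
  π[f,v](T) → 6
  (S ⋈[e=f] π[f,v](T)) → 4

|E| = 4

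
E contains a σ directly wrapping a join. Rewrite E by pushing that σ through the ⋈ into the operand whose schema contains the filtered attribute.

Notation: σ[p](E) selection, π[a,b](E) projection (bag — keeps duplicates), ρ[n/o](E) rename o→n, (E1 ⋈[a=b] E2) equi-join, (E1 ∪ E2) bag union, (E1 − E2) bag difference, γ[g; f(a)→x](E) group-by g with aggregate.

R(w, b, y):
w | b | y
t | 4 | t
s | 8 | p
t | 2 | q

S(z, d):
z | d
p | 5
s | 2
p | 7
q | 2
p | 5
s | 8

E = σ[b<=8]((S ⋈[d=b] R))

σ filters on b, owned by the right side.
E' = (S ⋈[d=b] σ[b<=8](R))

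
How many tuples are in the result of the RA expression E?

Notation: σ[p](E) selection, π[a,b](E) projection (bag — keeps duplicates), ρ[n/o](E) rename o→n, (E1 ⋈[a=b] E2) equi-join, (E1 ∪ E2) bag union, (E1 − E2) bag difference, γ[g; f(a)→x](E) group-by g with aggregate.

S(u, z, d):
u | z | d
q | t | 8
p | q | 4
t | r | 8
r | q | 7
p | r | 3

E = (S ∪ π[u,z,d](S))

Subexpression sizes:
  S → 5
  S → 5
  π[u,z,d](S) → 5
  (S ∪ π[u,z,d](S)) → 10

|E| = 10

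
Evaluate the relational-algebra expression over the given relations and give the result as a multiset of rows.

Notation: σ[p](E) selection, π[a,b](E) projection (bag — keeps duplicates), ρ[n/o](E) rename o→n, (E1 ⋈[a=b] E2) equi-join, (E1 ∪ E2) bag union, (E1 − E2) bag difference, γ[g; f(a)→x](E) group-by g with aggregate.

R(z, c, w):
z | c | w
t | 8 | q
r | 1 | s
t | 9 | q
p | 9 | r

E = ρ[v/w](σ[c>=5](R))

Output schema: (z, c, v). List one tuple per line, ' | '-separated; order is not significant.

Stepwise |·|:
  R → 4
  σ[c>=5](R) → 3
  ρ[v/w](σ[c>=5](R)) → 3

== RESULT ==
z | c | v
p | 9 | r
t | 8 | q
t | 9 | q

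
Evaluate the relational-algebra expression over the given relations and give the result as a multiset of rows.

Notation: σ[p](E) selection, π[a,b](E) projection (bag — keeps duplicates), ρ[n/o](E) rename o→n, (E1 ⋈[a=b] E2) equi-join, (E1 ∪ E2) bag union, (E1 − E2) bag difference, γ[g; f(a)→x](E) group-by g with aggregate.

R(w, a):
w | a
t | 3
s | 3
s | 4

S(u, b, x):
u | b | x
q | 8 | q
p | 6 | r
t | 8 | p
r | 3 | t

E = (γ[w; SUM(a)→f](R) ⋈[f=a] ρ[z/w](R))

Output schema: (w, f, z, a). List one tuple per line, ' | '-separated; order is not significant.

Per-node cardinality:
  R → 3
  γ[w; SUM(a)→f](R) → 2
  R → 3
  ρ[z/w](R) → 3
  (γ[w; SUM(a)→f](R) ⋈[f=a] ρ[z/w](R)) → 2

== RESULT ==
w | f | z | a
t | 3 | s | 3
t | 3 | t | 3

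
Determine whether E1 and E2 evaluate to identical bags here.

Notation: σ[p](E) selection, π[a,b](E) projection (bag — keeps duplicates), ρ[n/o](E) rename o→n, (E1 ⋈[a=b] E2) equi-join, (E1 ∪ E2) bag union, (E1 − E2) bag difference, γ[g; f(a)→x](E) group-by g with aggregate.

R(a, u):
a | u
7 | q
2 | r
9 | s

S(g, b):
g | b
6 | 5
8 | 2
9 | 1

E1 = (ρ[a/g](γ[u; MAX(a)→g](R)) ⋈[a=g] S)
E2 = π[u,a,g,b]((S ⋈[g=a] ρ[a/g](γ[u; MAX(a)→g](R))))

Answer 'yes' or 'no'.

E1 per-node cardinality:
  R → 3
  γ[u; MAX(a)→g](R) → 3
  ρ[a/g](γ[u; MAX(a)→g](R)) → 3
  S → 3
  (ρ[a/g](γ[u; MAX(a)→g](R)) ⋈[a=g] S) → 1
E2 per-node cardinality:
  S → 3
  R → 3
  γ[u; MAX(a)→g](R) → 3
  ρ[a/g](γ[u; MAX(a)→g](R)) → 3
  (S ⋈[g=a] ρ[a/g](γ[u; MAX(a)→g](R))) → 1
  π[u,a,g,b]((S ⋈[g=a] ρ[a/g](γ[u; MAX(a)→g](R)))) → 1

E1 and E2 produce the same multiset:
u | a | g | b
s | 9 | 9 | 1

yes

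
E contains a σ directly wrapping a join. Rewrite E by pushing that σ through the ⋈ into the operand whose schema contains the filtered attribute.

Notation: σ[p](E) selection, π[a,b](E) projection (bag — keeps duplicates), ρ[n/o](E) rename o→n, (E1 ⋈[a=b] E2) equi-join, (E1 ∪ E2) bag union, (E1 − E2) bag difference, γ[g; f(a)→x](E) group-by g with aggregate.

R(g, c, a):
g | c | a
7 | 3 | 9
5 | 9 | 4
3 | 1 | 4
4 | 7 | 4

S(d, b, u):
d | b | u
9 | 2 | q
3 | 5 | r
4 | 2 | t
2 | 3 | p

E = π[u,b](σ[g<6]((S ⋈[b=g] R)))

σ filters on g, owned by the right side.
E' = π[u,b]((S ⋈[b=g] σ[g<6](R)))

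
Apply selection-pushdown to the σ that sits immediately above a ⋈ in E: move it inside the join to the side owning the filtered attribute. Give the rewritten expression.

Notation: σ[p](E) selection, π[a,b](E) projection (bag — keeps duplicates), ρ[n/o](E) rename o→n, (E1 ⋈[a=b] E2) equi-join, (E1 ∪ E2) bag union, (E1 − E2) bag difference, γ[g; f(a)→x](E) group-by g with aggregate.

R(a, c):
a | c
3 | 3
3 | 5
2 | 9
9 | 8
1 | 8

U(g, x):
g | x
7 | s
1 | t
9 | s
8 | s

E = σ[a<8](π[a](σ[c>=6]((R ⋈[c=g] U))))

σ filters on c, owned by the left side.
E' = σ[a<8](π[a]((σ[c>=6](R) ⋈[c=g] U)))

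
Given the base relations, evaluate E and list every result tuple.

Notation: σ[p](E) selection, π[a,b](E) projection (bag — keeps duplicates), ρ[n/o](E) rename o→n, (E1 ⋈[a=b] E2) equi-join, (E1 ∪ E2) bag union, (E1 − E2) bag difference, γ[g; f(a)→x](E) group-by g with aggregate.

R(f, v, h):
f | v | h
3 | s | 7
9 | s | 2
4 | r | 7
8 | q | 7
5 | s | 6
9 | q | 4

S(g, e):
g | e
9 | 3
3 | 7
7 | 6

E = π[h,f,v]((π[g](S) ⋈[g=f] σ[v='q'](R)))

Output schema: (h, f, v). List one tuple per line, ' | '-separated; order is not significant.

Per-node cardinality:
  S → 3
  π[g](S) → 3
  R → 6
  σ[v='q'](R) → 2
  (π[g](S) ⋈[g=f] σ[v='q'](R)) → 1
  π[h,f,v]((π[g](S) ⋈[g=f] σ[v='q'](R))) → 1

== RESULT ==
h | f | v
4 | 9 | q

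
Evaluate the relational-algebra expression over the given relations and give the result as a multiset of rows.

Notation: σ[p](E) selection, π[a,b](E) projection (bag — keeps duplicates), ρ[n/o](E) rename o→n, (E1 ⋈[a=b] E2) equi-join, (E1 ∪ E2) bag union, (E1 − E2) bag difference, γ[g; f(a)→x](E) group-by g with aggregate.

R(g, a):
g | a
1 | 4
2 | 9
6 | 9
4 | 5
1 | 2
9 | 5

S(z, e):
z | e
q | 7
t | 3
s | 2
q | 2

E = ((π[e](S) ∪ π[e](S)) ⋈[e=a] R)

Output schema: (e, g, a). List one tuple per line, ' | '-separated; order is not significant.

Stepwise |·|:
  S → 4
  π[e](S) → 4
  S → 4
  π[e](S) → 4
  (π[e](S) ∪ π[e](S)) → 8
  R → 6
  ((π[e](S) ∪ π[e](S)) ⋈[e=a] R) → 4

== RESULT ==
e | g | a
2 | 1 | 2
2 | 1 | 2
2 | 1 | 2
2 | 1 | 2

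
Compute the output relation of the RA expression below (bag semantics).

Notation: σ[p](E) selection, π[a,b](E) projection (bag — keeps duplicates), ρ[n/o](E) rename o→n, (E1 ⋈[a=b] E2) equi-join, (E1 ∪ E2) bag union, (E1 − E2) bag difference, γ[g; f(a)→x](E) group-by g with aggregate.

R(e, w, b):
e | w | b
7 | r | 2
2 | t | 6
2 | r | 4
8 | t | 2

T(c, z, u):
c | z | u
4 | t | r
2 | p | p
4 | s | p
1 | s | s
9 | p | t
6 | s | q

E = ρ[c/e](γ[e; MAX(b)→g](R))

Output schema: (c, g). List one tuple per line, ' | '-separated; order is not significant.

Per-node cardinality:
  R → 4
  γ[e; MAX(b)→g](R) → 3
  ρ[c/e](γ[e; MAX(b)→g](R)) → 3

== RESULT ==
c | g
2 | 6
7 | 2
8 | 2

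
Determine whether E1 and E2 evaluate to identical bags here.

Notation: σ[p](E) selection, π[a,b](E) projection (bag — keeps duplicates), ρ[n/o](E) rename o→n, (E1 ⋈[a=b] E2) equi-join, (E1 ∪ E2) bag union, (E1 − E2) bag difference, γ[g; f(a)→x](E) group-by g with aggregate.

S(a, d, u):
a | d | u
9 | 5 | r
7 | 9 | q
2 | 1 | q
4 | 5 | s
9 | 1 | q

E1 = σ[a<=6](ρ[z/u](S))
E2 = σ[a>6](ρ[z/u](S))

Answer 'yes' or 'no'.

E1 subexpression sizes:
  S → 5
  ρ[z/u](S) → 5
  σ[a<=6](ρ[z/u](S)) → 2
E2 subexpression sizes:
  S → 5
  ρ[z/u](S) → 5
  σ[a>6](ρ[z/u](S)) → 3

E1 result:
a | d | z
2 | 1 | q
4 | 5 | s
E2 result:
a | d | z
7 | 9 | q
9 | 1 | q
9 | 5 | r
Witness: (7, 9, 'q') appears 0× in E1 but 1× in E2.

no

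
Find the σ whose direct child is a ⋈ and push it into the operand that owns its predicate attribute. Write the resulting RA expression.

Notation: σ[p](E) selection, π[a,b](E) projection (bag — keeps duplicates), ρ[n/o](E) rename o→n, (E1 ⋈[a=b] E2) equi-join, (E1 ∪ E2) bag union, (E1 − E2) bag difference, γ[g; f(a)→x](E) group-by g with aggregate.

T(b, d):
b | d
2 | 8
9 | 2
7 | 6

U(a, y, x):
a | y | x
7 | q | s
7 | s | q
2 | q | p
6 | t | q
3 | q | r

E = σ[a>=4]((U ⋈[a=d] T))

σ filters on a, owned by the left side.
E' = (σ[a>=4](U) ⋈[a=d] T)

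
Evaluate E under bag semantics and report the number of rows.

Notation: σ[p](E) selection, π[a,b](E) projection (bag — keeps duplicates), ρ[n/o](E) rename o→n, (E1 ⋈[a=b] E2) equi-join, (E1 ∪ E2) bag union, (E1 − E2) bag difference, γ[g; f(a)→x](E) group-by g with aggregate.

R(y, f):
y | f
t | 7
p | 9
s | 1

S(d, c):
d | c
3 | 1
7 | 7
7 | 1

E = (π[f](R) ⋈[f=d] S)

Subexpression sizes:
  R → 3
  π[f](R) → 3
  S → 3
  (π[f](R) ⋈[f=d] S) → 2

|E| = 2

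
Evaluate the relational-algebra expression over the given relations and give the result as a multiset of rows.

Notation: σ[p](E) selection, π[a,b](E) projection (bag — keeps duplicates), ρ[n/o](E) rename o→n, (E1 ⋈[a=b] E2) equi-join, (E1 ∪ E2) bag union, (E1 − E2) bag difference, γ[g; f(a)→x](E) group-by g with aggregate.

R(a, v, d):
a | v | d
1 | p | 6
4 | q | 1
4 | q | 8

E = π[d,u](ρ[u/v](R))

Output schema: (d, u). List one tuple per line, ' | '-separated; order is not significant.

Per-node cardinality:
  R → 3
  ρ[u/v](R) → 3
  π[d,u](ρ[u/v](R)) → 3

== RESULT ==
d | u
1 | q
6 | p
8 | q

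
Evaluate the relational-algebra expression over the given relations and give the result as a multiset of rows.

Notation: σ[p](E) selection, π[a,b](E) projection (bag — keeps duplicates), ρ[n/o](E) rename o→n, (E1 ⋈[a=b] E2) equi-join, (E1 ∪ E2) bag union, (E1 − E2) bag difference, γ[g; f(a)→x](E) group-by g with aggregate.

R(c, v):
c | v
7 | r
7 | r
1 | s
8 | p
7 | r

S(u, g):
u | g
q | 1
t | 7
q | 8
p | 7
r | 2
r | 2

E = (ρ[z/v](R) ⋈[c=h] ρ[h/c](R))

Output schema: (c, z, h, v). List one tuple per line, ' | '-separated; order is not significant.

Subexpression sizes:
  R → 5
  ρ[z/v](R) → 5
  R → 5
  ρ[h/c](R) → 5
  (ρ[z/v](R) ⋈[c=h] ρ[h/c](R)) → 11

== RESULT ==
c | z | h | v
1 | s | 1 | s
7 | r | 7 | r
7 | r | 7 | r
7 | r | 7 | r
7 | r | 7 | r
7 | r | 7 | r
7 | r | 7 | r
7 | r | 7 | r
7 | r | 7 | r
7 | r | 7 | r
8 | p | 8 | p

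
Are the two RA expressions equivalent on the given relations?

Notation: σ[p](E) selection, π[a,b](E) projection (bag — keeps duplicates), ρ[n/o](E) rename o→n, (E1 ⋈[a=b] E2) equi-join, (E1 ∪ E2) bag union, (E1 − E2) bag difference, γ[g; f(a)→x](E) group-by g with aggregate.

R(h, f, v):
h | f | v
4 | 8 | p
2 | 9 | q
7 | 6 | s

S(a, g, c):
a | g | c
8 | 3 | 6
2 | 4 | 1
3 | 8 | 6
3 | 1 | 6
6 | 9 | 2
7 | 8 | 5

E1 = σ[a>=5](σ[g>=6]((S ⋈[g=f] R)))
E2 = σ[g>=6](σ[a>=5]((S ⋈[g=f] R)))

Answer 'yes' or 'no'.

E1 row counts bottom-up:
  S → 6
  R → 3
  (S ⋈[g=f] R) → 3
  σ[g>=6]((S ⋈[g=f] R)) → 3
  σ[a>=5](σ[g>=6]((S ⋈[g=f] R))) → 2
E2 row counts bottom-up:
  S → 6
  R → 3
  (S ⋈[g=f] R) → 3
  σ[a>=5]((S ⋈[g=f] R)) → 2
  σ[g>=6](σ[a>=5]((S ⋈[g=f] R))) → 2

E1 and E2 produce the same multiset:
a | g | c | h | f | v
6 | 9 | 2 | 2 | 9 | q
7 | 8 | 5 | 4 | 8 | p

yes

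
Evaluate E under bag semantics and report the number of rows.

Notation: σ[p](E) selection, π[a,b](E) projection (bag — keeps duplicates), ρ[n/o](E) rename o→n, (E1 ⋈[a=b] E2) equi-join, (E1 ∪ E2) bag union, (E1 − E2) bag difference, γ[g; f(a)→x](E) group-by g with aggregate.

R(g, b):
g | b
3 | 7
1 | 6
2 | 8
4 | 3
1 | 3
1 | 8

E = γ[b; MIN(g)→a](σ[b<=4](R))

Per-node cardinality:
  R → 6
  σ[b<=4](R) → 2
  γ[b; MIN(g)→a](σ[b<=4](R)) → 1

|E| = 1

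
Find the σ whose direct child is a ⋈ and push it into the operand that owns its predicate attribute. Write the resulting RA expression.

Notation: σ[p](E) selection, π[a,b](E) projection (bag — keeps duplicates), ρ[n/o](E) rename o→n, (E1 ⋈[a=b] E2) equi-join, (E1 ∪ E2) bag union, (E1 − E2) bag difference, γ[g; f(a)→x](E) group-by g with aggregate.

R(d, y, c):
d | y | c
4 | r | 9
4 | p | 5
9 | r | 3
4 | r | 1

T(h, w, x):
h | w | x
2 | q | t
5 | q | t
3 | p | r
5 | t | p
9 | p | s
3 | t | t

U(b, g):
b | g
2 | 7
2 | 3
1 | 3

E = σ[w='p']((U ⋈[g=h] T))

σ filters on w, owned by the right side.
E' = (U ⋈[g=h] σ[w='p'](T))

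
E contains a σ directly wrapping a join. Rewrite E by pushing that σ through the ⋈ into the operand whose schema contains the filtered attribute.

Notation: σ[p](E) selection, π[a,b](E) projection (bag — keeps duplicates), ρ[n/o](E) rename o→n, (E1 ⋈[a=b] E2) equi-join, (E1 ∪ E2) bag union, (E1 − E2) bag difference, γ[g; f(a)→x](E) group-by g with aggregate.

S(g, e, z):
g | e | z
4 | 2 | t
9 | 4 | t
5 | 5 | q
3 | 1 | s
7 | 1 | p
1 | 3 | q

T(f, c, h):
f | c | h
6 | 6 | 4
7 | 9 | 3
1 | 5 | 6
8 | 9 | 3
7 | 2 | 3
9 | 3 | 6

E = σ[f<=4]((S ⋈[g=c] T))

σ filters on f, owned by the right side.
E' = (S ⋈[g=c] σ[f<=4](T))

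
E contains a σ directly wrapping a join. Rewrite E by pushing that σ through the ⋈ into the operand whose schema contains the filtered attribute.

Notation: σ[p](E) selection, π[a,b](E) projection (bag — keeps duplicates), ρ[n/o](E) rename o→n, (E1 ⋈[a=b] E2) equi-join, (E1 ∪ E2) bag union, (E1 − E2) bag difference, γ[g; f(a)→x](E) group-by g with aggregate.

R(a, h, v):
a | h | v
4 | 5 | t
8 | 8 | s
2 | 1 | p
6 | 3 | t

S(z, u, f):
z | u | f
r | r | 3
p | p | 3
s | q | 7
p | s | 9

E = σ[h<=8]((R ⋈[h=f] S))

σ filters on h, owned by the left side.
E' = (σ[h<=8](R) ⋈[h=f] S)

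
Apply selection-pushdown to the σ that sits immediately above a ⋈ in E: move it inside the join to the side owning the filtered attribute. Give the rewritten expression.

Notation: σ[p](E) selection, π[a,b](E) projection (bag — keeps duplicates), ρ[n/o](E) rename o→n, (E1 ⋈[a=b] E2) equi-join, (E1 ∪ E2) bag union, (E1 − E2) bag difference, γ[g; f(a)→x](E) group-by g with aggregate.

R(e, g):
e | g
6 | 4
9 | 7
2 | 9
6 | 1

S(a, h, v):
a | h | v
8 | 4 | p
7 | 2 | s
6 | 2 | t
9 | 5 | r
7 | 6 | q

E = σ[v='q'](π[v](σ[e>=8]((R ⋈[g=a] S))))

σ filters on e, owned by the left side.
E' = σ[v='q'](π[v]((σ[e>=8](R) ⋈[g=a] S)))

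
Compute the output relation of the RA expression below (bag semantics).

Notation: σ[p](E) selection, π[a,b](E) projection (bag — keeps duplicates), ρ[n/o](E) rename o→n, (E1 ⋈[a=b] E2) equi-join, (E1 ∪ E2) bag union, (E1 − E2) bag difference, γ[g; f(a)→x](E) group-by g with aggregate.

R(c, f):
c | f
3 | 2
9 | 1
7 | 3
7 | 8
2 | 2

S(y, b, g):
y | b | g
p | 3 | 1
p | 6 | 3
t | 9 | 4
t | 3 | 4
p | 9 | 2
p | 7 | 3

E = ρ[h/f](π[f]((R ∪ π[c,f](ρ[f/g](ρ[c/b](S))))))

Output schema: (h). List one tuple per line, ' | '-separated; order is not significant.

Stepwise |·|:
  R → 5
  S → 6
  ρ[c/b](S) → 6
  ρ[f/g](ρ[c/b](S)) → 6
  π[c,f](ρ[f/g](ρ[c/b](S))) → 6
  (R ∪ π[c,f](ρ[f/g](ρ[c/b](S)))) → 11
  π[f]((R ∪ π[c,f](ρ[f/g](ρ[c/b](S))))) → 11
  ρ[h/f](π[f]((R ∪ π[c,f](ρ[f/g](ρ[c/b](S)))))) → 11

== RESULT ==
h
1
1
2
2
2
3
3
3
4
4
8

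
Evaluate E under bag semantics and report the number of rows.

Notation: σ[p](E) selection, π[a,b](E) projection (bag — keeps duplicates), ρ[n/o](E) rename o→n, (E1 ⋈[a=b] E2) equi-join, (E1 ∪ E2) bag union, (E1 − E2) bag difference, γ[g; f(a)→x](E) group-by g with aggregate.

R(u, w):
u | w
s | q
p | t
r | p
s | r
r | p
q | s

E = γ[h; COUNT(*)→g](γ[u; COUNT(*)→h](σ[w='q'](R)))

Subexpression sizes:
  R → 6
  σ[w='q'](R) → 1
  γ[u; COUNT(*)→h](σ[w='q'](R)) → 1
  γ[h; COUNT(*)→g](γ[u; COUNT(*)→h](σ[w='q'](R))) → 1

|E| = 1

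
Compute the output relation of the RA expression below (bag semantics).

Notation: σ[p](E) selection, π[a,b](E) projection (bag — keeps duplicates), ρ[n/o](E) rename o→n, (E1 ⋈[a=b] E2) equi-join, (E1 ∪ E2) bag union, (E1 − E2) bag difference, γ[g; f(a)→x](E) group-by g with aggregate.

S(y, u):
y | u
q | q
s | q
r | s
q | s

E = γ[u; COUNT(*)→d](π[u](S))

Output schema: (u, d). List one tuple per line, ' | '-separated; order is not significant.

Per-node cardinality:
  S → 4
  π[u](S) → 4
  γ[u; COUNT(*)→d](π[u](S)) → 2

== RESULT ==
u | d
q | 2
s | 2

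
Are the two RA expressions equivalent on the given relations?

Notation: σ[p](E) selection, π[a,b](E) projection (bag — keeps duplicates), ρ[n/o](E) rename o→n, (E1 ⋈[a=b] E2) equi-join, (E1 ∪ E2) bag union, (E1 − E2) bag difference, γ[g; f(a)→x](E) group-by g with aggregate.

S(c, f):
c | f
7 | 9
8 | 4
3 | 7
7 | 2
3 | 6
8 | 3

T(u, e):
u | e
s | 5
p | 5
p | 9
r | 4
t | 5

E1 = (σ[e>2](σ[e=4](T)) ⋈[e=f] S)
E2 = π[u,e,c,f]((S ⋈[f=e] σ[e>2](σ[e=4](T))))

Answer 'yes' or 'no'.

E1 subexpression sizes:
  T → 5
  σ[e=4](T) → 1
  σ[e>2](σ[e=4](T)) → 1
  S → 6
  (σ[e>2](σ[e=4](T)) ⋈[e=f] S) → 1
E2 subexpression sizes:
  S → 6
  T → 5
  σ[e=4](T) → 1
  σ[e>2](σ[e=4](T)) → 1
  (S ⋈[f=e] σ[e>2](σ[e=4](T))) → 1
  π[u,e,c,f]((S ⋈[f=e] σ[e>2](σ[e=4](T)))) → 1

E1 and E2 produce the same multiset:
u | e | c | f
r | 4 | 8 | 4

yes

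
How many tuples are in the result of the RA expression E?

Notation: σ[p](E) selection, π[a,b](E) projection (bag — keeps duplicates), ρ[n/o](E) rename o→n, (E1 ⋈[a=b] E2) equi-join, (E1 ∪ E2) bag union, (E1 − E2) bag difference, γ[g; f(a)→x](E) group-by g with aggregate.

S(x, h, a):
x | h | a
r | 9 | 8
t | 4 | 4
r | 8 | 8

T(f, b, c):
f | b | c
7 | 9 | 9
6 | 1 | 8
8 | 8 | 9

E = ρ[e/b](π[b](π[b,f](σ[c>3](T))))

Row counts bottom-up:
  T → 3
  σ[c>3](T) → 3
  π[b,f](σ[c>3](T)) → 3
  π[b](π[b,f](σ[c>3](T))) → 3
  ρ[e/b](π[b](π[b,f](σ[c>3](T)))) → 3

|E| = 3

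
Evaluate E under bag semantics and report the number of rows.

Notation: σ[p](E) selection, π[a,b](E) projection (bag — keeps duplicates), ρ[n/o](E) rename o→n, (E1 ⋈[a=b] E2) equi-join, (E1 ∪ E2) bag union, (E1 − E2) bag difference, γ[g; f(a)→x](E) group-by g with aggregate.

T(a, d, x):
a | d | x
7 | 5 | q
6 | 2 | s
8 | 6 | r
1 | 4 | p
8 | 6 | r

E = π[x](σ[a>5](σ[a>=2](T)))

Row counts bottom-up:
  T → 5
  σ[a>=2](T) → 4
  σ[a>5](σ[a>=2](T)) → 4
  π[x](σ[a>5](σ[a>=2](T))) → 4

|E| = 4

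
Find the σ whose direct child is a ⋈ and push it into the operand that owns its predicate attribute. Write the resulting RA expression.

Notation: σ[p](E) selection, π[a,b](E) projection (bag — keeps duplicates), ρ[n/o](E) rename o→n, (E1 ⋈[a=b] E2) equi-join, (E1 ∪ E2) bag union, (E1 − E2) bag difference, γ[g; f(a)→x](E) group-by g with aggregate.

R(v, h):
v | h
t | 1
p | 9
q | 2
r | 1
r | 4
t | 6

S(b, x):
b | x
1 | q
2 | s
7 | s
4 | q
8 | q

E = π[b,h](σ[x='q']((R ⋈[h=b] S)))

σ filters on x, owned by the right side.
E' = π[b,h]((R ⋈[h=b] σ[x='q'](S)))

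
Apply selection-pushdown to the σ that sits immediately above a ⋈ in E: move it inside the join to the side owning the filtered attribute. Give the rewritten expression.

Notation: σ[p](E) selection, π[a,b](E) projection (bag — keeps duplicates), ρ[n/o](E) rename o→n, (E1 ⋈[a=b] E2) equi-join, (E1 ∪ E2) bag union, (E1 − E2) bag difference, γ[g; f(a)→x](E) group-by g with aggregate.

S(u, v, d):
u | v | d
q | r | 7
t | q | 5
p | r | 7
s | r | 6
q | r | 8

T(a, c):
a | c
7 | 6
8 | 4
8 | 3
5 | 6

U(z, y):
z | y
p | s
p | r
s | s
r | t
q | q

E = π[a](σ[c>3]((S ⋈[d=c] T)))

σ filters on c, owned by the right side.
E' = π[a]((S ⋈[d=c] σ[c>3](T)))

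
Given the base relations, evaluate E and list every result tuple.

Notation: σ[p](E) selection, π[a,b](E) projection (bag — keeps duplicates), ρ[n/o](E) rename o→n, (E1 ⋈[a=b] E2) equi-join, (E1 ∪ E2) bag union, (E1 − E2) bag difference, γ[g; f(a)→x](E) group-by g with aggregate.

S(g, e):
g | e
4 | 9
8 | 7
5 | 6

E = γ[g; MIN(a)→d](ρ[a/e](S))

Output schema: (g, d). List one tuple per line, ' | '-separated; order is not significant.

Subexpression sizes:
  S → 3
  ρ[a/e](S) → 3
  γ[g; MIN(a)→d](ρ[a/e](S)) → 3

== RESULT ==
g | d
4 | 9
5 | 6
8 | 7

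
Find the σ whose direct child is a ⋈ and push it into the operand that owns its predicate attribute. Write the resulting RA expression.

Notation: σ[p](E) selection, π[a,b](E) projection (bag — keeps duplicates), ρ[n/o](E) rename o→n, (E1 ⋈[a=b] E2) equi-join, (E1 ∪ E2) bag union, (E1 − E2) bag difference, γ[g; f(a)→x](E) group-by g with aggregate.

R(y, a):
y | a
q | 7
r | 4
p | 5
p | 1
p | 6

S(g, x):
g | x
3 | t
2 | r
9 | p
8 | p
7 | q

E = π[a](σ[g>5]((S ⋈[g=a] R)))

σ filters on g, owned by the left side.
E' = π[a]((σ[g>5](S) ⋈[g=a] R))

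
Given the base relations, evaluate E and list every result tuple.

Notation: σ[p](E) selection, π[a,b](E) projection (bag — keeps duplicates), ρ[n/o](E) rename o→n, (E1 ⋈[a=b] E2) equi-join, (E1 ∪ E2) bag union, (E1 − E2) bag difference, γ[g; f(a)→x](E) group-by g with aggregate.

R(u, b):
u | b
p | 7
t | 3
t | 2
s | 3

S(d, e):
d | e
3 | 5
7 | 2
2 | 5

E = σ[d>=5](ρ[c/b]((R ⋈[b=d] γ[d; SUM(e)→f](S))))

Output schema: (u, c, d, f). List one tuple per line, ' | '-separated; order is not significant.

Subexpression sizes:
  R → 4
  S → 3
  γ[d; SUM(e)→f](S) → 3
  (R ⋈[b=d] γ[d; SUM(e)→f](S)) → 4
  ρ[c/b]((R ⋈[b=d] γ[d; SUM(e)→f](S))) → 4
  σ[d>=5](ρ[c/b]((R ⋈[b=d] γ[d; SUM(e)→f](S)))) → 1

== RESULT ==
u | c | d | f
p | 7 | 7 | 2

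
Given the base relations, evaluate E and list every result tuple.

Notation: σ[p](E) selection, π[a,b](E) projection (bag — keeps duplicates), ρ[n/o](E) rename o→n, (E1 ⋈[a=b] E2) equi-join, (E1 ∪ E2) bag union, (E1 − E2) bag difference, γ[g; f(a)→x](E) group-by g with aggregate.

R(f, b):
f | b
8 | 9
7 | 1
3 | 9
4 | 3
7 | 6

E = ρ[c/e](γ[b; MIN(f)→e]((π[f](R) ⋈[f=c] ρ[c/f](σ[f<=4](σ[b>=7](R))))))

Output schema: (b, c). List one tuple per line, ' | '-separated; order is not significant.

Per-node cardinality:
  R → 5
  π[f](R) → 5
  R → 5
  σ[b>=7](R) → 2
  σ[f<=4](σ[b>=7](R)) → 1
  ρ[c/f](σ[f<=4](σ[b>=7](R))) → 1
  (π[f](R) ⋈[f=c] ρ[c/f](σ[f<=4](σ[b>=7](R)))) → 1
  γ[b; MIN(f)→e]((π[f](R) ⋈[f=c] ρ[c/f](σ[f<=4](σ[b>=7](R))))) → 1
  ρ[c/e](γ[b; MIN(f)→e]((π[f](R) ⋈[f=c] ρ[c/f](σ[f<=4](σ[b>=7](R)))))) → 1

== RESULT ==
b | c
9 | 3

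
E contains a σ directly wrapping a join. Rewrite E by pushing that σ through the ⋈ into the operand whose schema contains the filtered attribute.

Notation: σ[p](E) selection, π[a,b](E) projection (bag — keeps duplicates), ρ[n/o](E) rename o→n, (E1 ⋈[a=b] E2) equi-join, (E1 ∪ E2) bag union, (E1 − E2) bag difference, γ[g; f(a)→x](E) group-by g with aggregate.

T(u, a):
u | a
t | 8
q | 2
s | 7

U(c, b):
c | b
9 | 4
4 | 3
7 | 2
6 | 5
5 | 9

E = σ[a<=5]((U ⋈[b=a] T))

σ filters on a, owned by the right side.
E' = (U ⋈[b=a] σ[a<=5](T))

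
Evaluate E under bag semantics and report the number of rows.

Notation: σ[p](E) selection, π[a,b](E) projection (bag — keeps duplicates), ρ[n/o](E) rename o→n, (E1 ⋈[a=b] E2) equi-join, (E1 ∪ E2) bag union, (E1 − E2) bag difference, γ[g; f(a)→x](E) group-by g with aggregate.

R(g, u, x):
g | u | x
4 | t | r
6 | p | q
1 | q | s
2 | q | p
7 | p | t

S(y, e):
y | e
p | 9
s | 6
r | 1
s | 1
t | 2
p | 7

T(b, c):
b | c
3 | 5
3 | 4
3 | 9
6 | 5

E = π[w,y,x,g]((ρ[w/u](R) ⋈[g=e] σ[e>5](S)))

Stepwise |·|:
  R → 5
  ρ[w/u](R) → 5
  S → 6
  σ[e>5](S) → 3
  (ρ[w/u](R) ⋈[g=e] σ[e>5](S)) → 2
  π[w,y,x,g]((ρ[w/u](R) ⋈[g=e] σ[e>5](S))) → 2

|E| = 2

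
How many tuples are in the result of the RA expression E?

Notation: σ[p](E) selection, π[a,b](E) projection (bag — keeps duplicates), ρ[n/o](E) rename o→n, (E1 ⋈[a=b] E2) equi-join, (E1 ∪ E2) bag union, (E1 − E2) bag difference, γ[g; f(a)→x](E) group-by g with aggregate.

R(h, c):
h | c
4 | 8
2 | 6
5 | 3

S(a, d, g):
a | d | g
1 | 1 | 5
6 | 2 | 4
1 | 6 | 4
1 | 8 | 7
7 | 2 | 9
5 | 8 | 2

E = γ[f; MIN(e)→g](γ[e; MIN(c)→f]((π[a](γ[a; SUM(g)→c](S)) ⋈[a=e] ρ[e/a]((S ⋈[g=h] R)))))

Stepwise |·|:
  S → 6
  γ[a; SUM(g)→c](S) → 4
  π[a](γ[a; SUM(g)→c](S)) → 4
  S → 6
  R → 3
  (S ⋈[g=h] R) → 4
  ρ[e/a]((S ⋈[g=h] R)) → 4
  (π[a](γ[a; SUM(g)→c](S)) ⋈[a=e] ρ[e/a]((S ⋈[g=h] R))) → 4
  γ[e; MIN(c)→f]((π[a](γ[a; SUM(g)→c](S)) ⋈[a=e] ρ[e/a]((S ⋈[g=h] R)))) → 3
  γ[f; MIN(e)→g](γ[e; MIN(c)→f]((π[a](γ[a; SUM(g)→c](S)) ⋈[a=e] ρ[e/a]((S ⋈[g=h] R))))) → 3

|E| = 3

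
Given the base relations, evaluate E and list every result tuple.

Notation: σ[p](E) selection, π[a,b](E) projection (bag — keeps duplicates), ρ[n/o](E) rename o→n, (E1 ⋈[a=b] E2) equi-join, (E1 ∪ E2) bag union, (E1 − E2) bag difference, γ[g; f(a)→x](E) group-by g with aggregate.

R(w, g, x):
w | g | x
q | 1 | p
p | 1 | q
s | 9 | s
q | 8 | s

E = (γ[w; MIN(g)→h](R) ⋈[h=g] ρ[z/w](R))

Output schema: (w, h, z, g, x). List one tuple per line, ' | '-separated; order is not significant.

Per-node cardinality:
  R → 4
  γ[w; MIN(g)→h](R) → 3
  R → 4
  ρ[z/w](R) → 4
  (γ[w; MIN(g)→h](R) ⋈[h=g] ρ[z/w](R)) → 5

== RESULT ==
w | h | z | g | x
p | 1 | p | 1 | q
p | 1 | q | 1 | p
q | 1 | p | 1 | q
q | 1 | q | 1 | p
s | 9 | s | 9 | s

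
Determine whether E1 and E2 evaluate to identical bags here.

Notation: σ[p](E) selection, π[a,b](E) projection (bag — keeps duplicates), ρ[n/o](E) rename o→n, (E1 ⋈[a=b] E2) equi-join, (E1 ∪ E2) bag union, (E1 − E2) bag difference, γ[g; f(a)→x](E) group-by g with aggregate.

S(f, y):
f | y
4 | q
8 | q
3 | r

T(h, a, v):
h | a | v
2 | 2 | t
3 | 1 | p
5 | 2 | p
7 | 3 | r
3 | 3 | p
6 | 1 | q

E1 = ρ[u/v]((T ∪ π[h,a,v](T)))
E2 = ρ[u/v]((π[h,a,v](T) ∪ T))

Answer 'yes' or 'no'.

E1 subexpression sizes:
  T → 6
  T → 6
  π[h,a,v](T) → 6
  (T ∪ π[h,a,v](T)) → 12
  ρ[u/v]((T ∪ π[h,a,v](T))) → 12
E2 subexpression sizes:
  T → 6
  π[h,a,v](T) → 6
  T → 6
  (π[h,a,v](T) ∪ T) → 12
  ρ[u/v]((π[h,a,v](T) ∪ T)) → 12

E1 and E2 produce the same multiset:
h | a | u
2 | 2 | t
2 | 2 | t
3 | 1 | p
3 | 1 | p
3 | 3 | p
3 | 3 | p
5 | 2 | p
5 | 2 | p
6 | 1 | q
6 | 1 | q
7 | 3 | r
7 | 3 | r

yes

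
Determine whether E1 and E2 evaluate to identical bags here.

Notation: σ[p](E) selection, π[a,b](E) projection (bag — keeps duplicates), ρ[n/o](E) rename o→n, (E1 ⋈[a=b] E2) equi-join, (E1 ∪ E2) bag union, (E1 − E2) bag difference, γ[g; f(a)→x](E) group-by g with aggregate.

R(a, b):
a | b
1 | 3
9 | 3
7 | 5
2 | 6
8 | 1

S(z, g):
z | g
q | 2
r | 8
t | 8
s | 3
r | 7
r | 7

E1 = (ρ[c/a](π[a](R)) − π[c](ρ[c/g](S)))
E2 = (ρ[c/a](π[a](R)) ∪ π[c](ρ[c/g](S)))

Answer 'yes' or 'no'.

E1 stepwise |·|:
  R → 5
  π[a](R) → 5
  ρ[c/a](π[a](R)) → 5
  S → 6
  ρ[c/g](S) → 6
  π[c](ρ[c/g](S)) → 6
  (ρ[c/a](π[a](R)) − π[c](ρ[c/g](S))) → 2
E2 stepwise |·|:
  R → 5
  π[a](R) → 5
  ρ[c/a](π[a](R)) → 5
  S → 6
  ρ[c/g](S) → 6
  π[c](ρ[c/g](S)) → 6
  (ρ[c/a](π[a](R)) ∪ π[c](ρ[c/g](S))) → 11

E1 result:
c
1
9
E2 result:
c
1
2
2
3
7
7
7
8
8
8
9
Witness: (2,) appears 0× in E1 but 2× in E2.

no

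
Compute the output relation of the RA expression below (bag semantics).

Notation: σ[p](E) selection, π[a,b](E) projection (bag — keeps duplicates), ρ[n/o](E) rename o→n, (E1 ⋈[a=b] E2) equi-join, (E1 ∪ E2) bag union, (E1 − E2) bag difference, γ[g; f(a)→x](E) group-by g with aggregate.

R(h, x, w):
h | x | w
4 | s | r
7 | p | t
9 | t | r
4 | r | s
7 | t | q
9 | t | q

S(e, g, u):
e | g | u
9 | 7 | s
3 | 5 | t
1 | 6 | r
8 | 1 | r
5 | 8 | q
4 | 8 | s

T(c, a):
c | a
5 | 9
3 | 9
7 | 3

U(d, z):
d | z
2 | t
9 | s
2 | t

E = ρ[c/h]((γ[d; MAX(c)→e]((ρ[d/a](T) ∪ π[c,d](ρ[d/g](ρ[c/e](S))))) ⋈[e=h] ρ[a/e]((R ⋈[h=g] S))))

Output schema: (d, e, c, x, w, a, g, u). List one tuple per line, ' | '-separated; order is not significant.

Stepwise |·|:
  T → 3
  ρ[d/a](T) → 3
  S → 6
  ρ[c/e](S) → 6
  ρ[d/g](ρ[c/e](S)) → 6
  π[c,d](ρ[d/g](ρ[c/e](S))) → 6
  (ρ[d/a](T) ∪ π[c,d](ρ[d/g](ρ[c/e](S)))) → 9
  γ[d; MAX(c)→e]((ρ[d/a](T) ∪ π[c,d](ρ[d/g](ρ[c/e](S))))) → 7
  R → 6
  S → 6
  (R ⋈[h=g] S) → 2
  ρ[a/e]((R ⋈[h=g] S)) → 2
  (γ[d; MAX(c)→e]((ρ[d/a](T) ∪ π[c,d](ρ[d/g](ρ[c/e](S))))) ⋈[e=h] ρ[a/e]((R ⋈[h=g] S))) → 2
  ρ[c/h]((γ[d; MAX(c)→e]((ρ[d/a](T) ∪ π[c,d](ρ[d/g](ρ[c/e](S))))) ⋈[e=h] ρ[a/e]((R ⋈[h=g] S)))) → 2

== RESULT ==
d | e | c | x | w | a | g | u
3 | 7 | 7 | p | t | 9 | 7 | s
3 | 7 | 7 | t | q | 9 | 7 | s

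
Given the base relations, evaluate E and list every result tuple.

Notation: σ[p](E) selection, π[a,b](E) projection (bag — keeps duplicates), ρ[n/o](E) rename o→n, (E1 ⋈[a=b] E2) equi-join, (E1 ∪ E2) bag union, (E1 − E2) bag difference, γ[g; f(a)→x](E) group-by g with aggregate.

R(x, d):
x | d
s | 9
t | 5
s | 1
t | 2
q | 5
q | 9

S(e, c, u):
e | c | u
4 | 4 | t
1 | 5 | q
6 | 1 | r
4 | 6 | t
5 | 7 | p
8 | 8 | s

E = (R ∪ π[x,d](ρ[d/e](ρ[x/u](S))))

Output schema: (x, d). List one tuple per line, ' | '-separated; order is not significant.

Subexpression sizes:
  R → 6
  S → 6
  ρ[x/u](S) → 6
  ρ[d/e](ρ[x/u](S)) → 6
  π[x,d](ρ[d/e](ρ[x/u](S))) → 6
  (R ∪ π[x,d](ρ[d/e](ρ[x/u](S)))) → 12

== RESULT ==
x | d
p | 5
q | 1
q | 5
q | 9
r | 6
s | 1
s | 8
s | 9
t | 2
t | 4
t | 4
t | 5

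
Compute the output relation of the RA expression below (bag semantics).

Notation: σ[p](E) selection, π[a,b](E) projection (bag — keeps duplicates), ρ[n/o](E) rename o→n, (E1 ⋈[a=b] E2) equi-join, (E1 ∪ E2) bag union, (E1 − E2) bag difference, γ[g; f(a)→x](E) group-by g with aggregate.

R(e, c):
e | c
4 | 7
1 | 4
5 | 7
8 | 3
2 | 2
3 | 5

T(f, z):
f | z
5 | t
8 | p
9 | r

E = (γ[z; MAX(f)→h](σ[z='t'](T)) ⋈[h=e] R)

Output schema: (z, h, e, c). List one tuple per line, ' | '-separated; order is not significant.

Row counts bottom-up:
  T → 3
  σ[z='t'](T) → 1
  γ[z; MAX(f)→h](σ[z='t'](T)) → 1
  R → 6
  (γ[z; MAX(f)→h](σ[z='t'](T)) ⋈[h=e] R) → 1

== RESULT ==
z | h | e | c
t | 5 | 5 | 7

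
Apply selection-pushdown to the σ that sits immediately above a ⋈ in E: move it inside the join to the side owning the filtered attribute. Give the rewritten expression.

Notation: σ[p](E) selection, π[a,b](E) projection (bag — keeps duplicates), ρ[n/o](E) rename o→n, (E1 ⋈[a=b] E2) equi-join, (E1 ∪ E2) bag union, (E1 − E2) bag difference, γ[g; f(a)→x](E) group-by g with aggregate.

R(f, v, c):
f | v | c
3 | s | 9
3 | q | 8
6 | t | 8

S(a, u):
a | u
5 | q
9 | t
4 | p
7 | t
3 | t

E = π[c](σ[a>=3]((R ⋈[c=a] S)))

σ filters on a, owned by the right side.
E' = π[c]((R ⋈[c=a] σ[a>=3](S)))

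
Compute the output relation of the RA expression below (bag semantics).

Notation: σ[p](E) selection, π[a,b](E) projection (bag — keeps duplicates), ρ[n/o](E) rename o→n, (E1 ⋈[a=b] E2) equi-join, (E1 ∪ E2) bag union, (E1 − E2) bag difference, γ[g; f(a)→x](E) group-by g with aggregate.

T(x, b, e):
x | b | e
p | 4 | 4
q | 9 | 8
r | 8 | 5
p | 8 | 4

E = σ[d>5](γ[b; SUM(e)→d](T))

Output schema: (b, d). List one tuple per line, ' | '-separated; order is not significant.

Per-node cardinality:
  T → 4
  γ[b; SUM(e)→d](T) → 3
  σ[d>5](γ[b; SUM(e)→d](T)) → 2

== RESULT ==
b | d
8 | 9
9 | 8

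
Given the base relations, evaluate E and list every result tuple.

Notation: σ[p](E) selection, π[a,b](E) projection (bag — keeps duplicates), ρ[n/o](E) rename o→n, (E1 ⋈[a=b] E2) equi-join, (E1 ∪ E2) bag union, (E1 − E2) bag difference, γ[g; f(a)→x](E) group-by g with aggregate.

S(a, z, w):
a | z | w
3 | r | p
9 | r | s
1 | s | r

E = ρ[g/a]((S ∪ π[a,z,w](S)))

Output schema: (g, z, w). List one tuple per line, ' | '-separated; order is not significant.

Subexpression sizes:
  S → 3
  S → 3
  π[a,z,w](S) → 3
  (S ∪ π[a,z,w](S)) → 6
  ρ[g/a]((S ∪ π[a,z,w](S))) → 6

== RESULT ==
g | z | w
1 | s | r
1 | s | r
3 | r | p
3 | r | p
9 | r | s
9 | r | s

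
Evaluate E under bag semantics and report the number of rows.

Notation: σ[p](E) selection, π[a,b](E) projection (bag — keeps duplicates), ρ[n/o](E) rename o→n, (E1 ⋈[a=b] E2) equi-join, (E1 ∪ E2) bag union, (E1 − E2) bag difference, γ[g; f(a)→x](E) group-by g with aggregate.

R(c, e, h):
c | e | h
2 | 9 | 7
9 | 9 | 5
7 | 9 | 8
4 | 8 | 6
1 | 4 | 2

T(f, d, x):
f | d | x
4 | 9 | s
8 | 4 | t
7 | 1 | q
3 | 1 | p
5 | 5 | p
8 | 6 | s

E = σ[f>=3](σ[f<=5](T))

Stepwise |·|:
  T → 6
  σ[f<=5](T) → 3
  σ[f>=3](σ[f<=5](T)) → 3

|E| = 3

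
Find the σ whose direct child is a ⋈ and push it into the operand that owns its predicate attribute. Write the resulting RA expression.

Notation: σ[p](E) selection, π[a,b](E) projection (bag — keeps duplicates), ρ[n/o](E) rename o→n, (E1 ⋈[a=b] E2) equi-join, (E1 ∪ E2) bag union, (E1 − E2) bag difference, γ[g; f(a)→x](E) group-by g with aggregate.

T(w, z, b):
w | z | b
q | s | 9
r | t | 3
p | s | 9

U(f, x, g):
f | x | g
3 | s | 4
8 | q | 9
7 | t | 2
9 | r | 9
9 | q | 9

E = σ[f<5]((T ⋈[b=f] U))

σ filters on f, owned by the right side.
E' = (T ⋈[b=f] σ[f<5](U))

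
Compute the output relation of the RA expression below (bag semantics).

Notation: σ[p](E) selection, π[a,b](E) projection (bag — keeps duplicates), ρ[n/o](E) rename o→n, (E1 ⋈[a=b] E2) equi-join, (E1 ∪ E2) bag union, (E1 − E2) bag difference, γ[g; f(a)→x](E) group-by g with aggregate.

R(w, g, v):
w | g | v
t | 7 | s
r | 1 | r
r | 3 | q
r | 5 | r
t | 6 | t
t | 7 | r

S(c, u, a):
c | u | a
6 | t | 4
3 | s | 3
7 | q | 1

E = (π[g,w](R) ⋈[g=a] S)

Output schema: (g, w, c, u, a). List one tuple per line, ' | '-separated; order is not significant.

Stepwise |·|:
  R → 6
  π[g,w](R) → 6
  S → 3
  (π[g,w](R) ⋈[g=a] S) → 2

== RESULT ==
g | w | c | u | a
1 | r | 7 | q | 1
3 | r | 3 | s | 3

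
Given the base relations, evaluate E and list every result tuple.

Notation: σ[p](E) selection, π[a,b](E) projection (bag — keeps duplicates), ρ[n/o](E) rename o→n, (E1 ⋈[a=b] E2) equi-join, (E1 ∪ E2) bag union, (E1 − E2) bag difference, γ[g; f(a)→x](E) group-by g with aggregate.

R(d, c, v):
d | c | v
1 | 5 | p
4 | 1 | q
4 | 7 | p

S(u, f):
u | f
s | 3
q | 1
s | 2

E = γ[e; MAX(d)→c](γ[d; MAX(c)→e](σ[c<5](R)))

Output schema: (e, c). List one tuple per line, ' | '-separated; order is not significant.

Subexpression sizes:
  R → 3
  σ[c<5](R) → 1
  γ[d; MAX(c)→e](σ[c<5](R)) → 1
  γ[e; MAX(d)→c](γ[d; MAX(c)→e](σ[c<5](R))) → 1

== RESULT ==
e | c
1 | 4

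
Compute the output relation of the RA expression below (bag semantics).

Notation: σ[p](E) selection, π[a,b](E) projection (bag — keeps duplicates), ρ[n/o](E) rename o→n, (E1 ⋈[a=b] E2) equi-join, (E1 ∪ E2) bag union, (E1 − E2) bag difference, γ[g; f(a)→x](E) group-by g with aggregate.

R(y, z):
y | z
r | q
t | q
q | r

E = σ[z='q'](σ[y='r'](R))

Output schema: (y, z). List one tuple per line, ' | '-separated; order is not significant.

Stepwise |·|:
  R → 3
  σ[y='r'](R) → 1
  σ[z='q'](σ[y='r'](R)) → 1

== RESULT ==
y | z
r | q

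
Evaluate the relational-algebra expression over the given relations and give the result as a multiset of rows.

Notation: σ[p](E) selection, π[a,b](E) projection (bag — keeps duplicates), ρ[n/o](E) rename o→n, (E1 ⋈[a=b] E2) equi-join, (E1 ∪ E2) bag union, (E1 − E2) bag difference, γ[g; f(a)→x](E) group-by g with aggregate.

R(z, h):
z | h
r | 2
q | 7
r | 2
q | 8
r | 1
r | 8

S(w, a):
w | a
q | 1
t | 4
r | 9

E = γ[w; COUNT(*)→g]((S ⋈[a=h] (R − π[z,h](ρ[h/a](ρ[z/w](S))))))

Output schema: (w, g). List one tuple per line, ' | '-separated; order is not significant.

Subexpression sizes:
  S → 3
  R → 6
  S → 3
  ρ[z/w](S) → 3
  ρ[h/a](ρ[z/w](S)) → 3
  π[z,h](ρ[h/a](ρ[z/w](S))) → 3
  (R − π[z,h](ρ[h/a](ρ[z/w](S)))) → 6
  (S ⋈[a=h] (R − π[z,h](ρ[h/a](ρ[z/w](S))))) → 1
  γ[w; COUNT(*)→g]((S ⋈[a=h] (R − π[z,h](ρ[h/a](ρ[z/w](S)))))) → 1

== RESULT ==
w | g
q | 1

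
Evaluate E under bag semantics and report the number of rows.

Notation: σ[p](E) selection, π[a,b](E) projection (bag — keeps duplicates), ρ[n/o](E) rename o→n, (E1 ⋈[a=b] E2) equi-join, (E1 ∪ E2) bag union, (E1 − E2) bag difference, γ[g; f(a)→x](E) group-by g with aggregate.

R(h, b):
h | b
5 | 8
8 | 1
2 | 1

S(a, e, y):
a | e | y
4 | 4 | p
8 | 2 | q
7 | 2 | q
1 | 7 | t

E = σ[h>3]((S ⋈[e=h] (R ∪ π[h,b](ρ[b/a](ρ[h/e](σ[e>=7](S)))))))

Row counts bottom-up:
  S → 4
  R → 3
  S → 4
  σ[e>=7](S) → 1
  ρ[h/e](σ[e>=7](S)) → 1
  ρ[b/a](ρ[h/e](σ[e>=7](S))) → 1
  π[h,b](ρ[b/a](ρ[h/e](σ[e>=7](S)))) → 1
  (R ∪ π[h,b](ρ[b/a](ρ[h/e](σ[e>=7](S))))) → 4
  (S ⋈[e=h] (R ∪ π[h,b](ρ[b/a](ρ[h/e](σ[e>=7](S)))))) → 3
  σ[h>3]((S ⋈[e=h] (R ∪ π[h,b](ρ[b/a](ρ[h/e](σ[e>=7](S))))))) → 1

|E| = 1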